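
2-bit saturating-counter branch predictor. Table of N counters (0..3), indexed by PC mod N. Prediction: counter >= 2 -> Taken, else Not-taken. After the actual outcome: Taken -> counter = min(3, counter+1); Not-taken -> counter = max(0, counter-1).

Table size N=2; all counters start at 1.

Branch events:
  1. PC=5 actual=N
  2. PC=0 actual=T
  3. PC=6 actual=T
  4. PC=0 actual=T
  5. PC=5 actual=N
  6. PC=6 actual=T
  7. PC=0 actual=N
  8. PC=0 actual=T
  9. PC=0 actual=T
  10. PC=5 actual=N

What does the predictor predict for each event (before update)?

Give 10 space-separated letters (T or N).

Answer: N N T T N T T T T N

Derivation:
Ev 1: PC=5 idx=1 pred=N actual=N -> ctr[1]=0
Ev 2: PC=0 idx=0 pred=N actual=T -> ctr[0]=2
Ev 3: PC=6 idx=0 pred=T actual=T -> ctr[0]=3
Ev 4: PC=0 idx=0 pred=T actual=T -> ctr[0]=3
Ev 5: PC=5 idx=1 pred=N actual=N -> ctr[1]=0
Ev 6: PC=6 idx=0 pred=T actual=T -> ctr[0]=3
Ev 7: PC=0 idx=0 pred=T actual=N -> ctr[0]=2
Ev 8: PC=0 idx=0 pred=T actual=T -> ctr[0]=3
Ev 9: PC=0 idx=0 pred=T actual=T -> ctr[0]=3
Ev 10: PC=5 idx=1 pred=N actual=N -> ctr[1]=0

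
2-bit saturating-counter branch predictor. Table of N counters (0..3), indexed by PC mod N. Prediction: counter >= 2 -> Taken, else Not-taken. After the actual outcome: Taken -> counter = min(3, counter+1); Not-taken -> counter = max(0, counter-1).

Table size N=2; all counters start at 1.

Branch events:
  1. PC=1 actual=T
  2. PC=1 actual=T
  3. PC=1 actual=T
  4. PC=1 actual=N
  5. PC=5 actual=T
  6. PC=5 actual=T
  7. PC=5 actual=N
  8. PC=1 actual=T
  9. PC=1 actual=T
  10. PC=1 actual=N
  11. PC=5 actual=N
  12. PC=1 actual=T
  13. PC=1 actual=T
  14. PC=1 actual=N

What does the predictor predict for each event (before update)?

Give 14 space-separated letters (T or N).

Ev 1: PC=1 idx=1 pred=N actual=T -> ctr[1]=2
Ev 2: PC=1 idx=1 pred=T actual=T -> ctr[1]=3
Ev 3: PC=1 idx=1 pred=T actual=T -> ctr[1]=3
Ev 4: PC=1 idx=1 pred=T actual=N -> ctr[1]=2
Ev 5: PC=5 idx=1 pred=T actual=T -> ctr[1]=3
Ev 6: PC=5 idx=1 pred=T actual=T -> ctr[1]=3
Ev 7: PC=5 idx=1 pred=T actual=N -> ctr[1]=2
Ev 8: PC=1 idx=1 pred=T actual=T -> ctr[1]=3
Ev 9: PC=1 idx=1 pred=T actual=T -> ctr[1]=3
Ev 10: PC=1 idx=1 pred=T actual=N -> ctr[1]=2
Ev 11: PC=5 idx=1 pred=T actual=N -> ctr[1]=1
Ev 12: PC=1 idx=1 pred=N actual=T -> ctr[1]=2
Ev 13: PC=1 idx=1 pred=T actual=T -> ctr[1]=3
Ev 14: PC=1 idx=1 pred=T actual=N -> ctr[1]=2

Answer: N T T T T T T T T T T N T T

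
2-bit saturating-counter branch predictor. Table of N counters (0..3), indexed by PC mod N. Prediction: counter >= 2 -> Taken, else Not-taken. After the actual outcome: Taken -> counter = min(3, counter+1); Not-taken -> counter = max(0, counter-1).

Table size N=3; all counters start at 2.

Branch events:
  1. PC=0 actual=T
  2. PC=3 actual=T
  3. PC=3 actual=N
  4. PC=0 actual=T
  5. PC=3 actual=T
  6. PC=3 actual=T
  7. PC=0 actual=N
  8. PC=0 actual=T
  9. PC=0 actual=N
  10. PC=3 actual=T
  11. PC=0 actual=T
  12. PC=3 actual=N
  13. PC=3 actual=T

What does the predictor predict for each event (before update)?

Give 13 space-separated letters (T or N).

Ev 1: PC=0 idx=0 pred=T actual=T -> ctr[0]=3
Ev 2: PC=3 idx=0 pred=T actual=T -> ctr[0]=3
Ev 3: PC=3 idx=0 pred=T actual=N -> ctr[0]=2
Ev 4: PC=0 idx=0 pred=T actual=T -> ctr[0]=3
Ev 5: PC=3 idx=0 pred=T actual=T -> ctr[0]=3
Ev 6: PC=3 idx=0 pred=T actual=T -> ctr[0]=3
Ev 7: PC=0 idx=0 pred=T actual=N -> ctr[0]=2
Ev 8: PC=0 idx=0 pred=T actual=T -> ctr[0]=3
Ev 9: PC=0 idx=0 pred=T actual=N -> ctr[0]=2
Ev 10: PC=3 idx=0 pred=T actual=T -> ctr[0]=3
Ev 11: PC=0 idx=0 pred=T actual=T -> ctr[0]=3
Ev 12: PC=3 idx=0 pred=T actual=N -> ctr[0]=2
Ev 13: PC=3 idx=0 pred=T actual=T -> ctr[0]=3

Answer: T T T T T T T T T T T T T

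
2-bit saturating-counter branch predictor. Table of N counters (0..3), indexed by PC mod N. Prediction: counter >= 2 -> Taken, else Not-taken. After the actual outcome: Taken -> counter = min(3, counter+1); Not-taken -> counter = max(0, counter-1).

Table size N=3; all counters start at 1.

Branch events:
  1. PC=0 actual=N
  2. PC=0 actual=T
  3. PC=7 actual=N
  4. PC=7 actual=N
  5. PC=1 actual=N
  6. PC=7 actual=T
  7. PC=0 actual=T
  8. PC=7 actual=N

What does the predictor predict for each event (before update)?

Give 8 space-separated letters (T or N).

Ev 1: PC=0 idx=0 pred=N actual=N -> ctr[0]=0
Ev 2: PC=0 idx=0 pred=N actual=T -> ctr[0]=1
Ev 3: PC=7 idx=1 pred=N actual=N -> ctr[1]=0
Ev 4: PC=7 idx=1 pred=N actual=N -> ctr[1]=0
Ev 5: PC=1 idx=1 pred=N actual=N -> ctr[1]=0
Ev 6: PC=7 idx=1 pred=N actual=T -> ctr[1]=1
Ev 7: PC=0 idx=0 pred=N actual=T -> ctr[0]=2
Ev 8: PC=7 idx=1 pred=N actual=N -> ctr[1]=0

Answer: N N N N N N N N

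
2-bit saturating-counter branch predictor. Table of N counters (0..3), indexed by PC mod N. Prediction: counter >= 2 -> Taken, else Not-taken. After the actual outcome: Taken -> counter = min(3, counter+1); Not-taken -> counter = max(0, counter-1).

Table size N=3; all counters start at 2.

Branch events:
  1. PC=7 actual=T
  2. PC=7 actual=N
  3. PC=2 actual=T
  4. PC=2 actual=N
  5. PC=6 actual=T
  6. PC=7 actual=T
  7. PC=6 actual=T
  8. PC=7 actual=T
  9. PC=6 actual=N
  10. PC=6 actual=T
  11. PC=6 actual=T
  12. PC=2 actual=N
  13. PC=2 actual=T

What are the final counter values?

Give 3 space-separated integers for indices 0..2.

Ev 1: PC=7 idx=1 pred=T actual=T -> ctr[1]=3
Ev 2: PC=7 idx=1 pred=T actual=N -> ctr[1]=2
Ev 3: PC=2 idx=2 pred=T actual=T -> ctr[2]=3
Ev 4: PC=2 idx=2 pred=T actual=N -> ctr[2]=2
Ev 5: PC=6 idx=0 pred=T actual=T -> ctr[0]=3
Ev 6: PC=7 idx=1 pred=T actual=T -> ctr[1]=3
Ev 7: PC=6 idx=0 pred=T actual=T -> ctr[0]=3
Ev 8: PC=7 idx=1 pred=T actual=T -> ctr[1]=3
Ev 9: PC=6 idx=0 pred=T actual=N -> ctr[0]=2
Ev 10: PC=6 idx=0 pred=T actual=T -> ctr[0]=3
Ev 11: PC=6 idx=0 pred=T actual=T -> ctr[0]=3
Ev 12: PC=2 idx=2 pred=T actual=N -> ctr[2]=1
Ev 13: PC=2 idx=2 pred=N actual=T -> ctr[2]=2

Answer: 3 3 2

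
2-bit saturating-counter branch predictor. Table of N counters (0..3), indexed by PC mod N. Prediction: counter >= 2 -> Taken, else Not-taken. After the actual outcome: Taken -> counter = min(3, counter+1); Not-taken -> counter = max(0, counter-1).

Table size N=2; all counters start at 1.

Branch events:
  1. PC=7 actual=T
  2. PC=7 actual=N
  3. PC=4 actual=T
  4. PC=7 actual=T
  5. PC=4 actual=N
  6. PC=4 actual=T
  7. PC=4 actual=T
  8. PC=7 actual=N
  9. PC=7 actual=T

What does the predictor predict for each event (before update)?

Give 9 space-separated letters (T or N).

Answer: N T N N T N T T N

Derivation:
Ev 1: PC=7 idx=1 pred=N actual=T -> ctr[1]=2
Ev 2: PC=7 idx=1 pred=T actual=N -> ctr[1]=1
Ev 3: PC=4 idx=0 pred=N actual=T -> ctr[0]=2
Ev 4: PC=7 idx=1 pred=N actual=T -> ctr[1]=2
Ev 5: PC=4 idx=0 pred=T actual=N -> ctr[0]=1
Ev 6: PC=4 idx=0 pred=N actual=T -> ctr[0]=2
Ev 7: PC=4 idx=0 pred=T actual=T -> ctr[0]=3
Ev 8: PC=7 idx=1 pred=T actual=N -> ctr[1]=1
Ev 9: PC=7 idx=1 pred=N actual=T -> ctr[1]=2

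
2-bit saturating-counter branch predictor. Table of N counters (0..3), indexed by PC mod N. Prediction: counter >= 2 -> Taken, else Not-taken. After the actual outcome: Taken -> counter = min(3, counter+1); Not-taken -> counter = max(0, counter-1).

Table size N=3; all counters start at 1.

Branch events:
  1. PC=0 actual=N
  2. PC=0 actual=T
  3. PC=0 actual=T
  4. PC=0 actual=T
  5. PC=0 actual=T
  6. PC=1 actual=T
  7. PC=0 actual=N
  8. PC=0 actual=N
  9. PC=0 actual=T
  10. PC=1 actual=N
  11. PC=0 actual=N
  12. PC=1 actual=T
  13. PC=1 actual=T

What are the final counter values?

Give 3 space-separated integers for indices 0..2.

Answer: 1 3 1

Derivation:
Ev 1: PC=0 idx=0 pred=N actual=N -> ctr[0]=0
Ev 2: PC=0 idx=0 pred=N actual=T -> ctr[0]=1
Ev 3: PC=0 idx=0 pred=N actual=T -> ctr[0]=2
Ev 4: PC=0 idx=0 pred=T actual=T -> ctr[0]=3
Ev 5: PC=0 idx=0 pred=T actual=T -> ctr[0]=3
Ev 6: PC=1 idx=1 pred=N actual=T -> ctr[1]=2
Ev 7: PC=0 idx=0 pred=T actual=N -> ctr[0]=2
Ev 8: PC=0 idx=0 pred=T actual=N -> ctr[0]=1
Ev 9: PC=0 idx=0 pred=N actual=T -> ctr[0]=2
Ev 10: PC=1 idx=1 pred=T actual=N -> ctr[1]=1
Ev 11: PC=0 idx=0 pred=T actual=N -> ctr[0]=1
Ev 12: PC=1 idx=1 pred=N actual=T -> ctr[1]=2
Ev 13: PC=1 idx=1 pred=T actual=T -> ctr[1]=3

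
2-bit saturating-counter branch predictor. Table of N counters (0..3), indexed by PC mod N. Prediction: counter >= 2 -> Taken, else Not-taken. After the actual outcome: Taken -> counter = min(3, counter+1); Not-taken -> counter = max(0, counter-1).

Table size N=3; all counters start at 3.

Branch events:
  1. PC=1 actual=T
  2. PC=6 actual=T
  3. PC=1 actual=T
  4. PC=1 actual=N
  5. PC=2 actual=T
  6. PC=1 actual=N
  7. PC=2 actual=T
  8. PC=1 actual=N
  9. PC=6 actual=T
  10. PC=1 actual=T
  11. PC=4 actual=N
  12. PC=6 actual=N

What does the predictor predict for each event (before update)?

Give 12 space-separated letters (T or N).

Answer: T T T T T T T N T N N T

Derivation:
Ev 1: PC=1 idx=1 pred=T actual=T -> ctr[1]=3
Ev 2: PC=6 idx=0 pred=T actual=T -> ctr[0]=3
Ev 3: PC=1 idx=1 pred=T actual=T -> ctr[1]=3
Ev 4: PC=1 idx=1 pred=T actual=N -> ctr[1]=2
Ev 5: PC=2 idx=2 pred=T actual=T -> ctr[2]=3
Ev 6: PC=1 idx=1 pred=T actual=N -> ctr[1]=1
Ev 7: PC=2 idx=2 pred=T actual=T -> ctr[2]=3
Ev 8: PC=1 idx=1 pred=N actual=N -> ctr[1]=0
Ev 9: PC=6 idx=0 pred=T actual=T -> ctr[0]=3
Ev 10: PC=1 idx=1 pred=N actual=T -> ctr[1]=1
Ev 11: PC=4 idx=1 pred=N actual=N -> ctr[1]=0
Ev 12: PC=6 idx=0 pred=T actual=N -> ctr[0]=2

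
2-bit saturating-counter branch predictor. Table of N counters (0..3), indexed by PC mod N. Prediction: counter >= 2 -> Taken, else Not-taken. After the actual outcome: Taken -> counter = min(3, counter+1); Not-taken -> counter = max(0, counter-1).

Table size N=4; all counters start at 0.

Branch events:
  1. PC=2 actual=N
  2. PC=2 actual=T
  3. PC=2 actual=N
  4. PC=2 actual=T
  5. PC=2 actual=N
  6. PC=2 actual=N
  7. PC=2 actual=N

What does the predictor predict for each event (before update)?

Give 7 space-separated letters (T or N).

Answer: N N N N N N N

Derivation:
Ev 1: PC=2 idx=2 pred=N actual=N -> ctr[2]=0
Ev 2: PC=2 idx=2 pred=N actual=T -> ctr[2]=1
Ev 3: PC=2 idx=2 pred=N actual=N -> ctr[2]=0
Ev 4: PC=2 idx=2 pred=N actual=T -> ctr[2]=1
Ev 5: PC=2 idx=2 pred=N actual=N -> ctr[2]=0
Ev 6: PC=2 idx=2 pred=N actual=N -> ctr[2]=0
Ev 7: PC=2 idx=2 pred=N actual=N -> ctr[2]=0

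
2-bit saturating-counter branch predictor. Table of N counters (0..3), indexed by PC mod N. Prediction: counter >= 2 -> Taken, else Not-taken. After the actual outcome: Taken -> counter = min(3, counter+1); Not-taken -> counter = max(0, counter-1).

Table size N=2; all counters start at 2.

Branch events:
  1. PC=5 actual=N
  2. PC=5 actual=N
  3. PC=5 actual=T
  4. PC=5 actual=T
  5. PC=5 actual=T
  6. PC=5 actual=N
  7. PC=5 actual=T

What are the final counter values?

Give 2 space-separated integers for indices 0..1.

Ev 1: PC=5 idx=1 pred=T actual=N -> ctr[1]=1
Ev 2: PC=5 idx=1 pred=N actual=N -> ctr[1]=0
Ev 3: PC=5 idx=1 pred=N actual=T -> ctr[1]=1
Ev 4: PC=5 idx=1 pred=N actual=T -> ctr[1]=2
Ev 5: PC=5 idx=1 pred=T actual=T -> ctr[1]=3
Ev 6: PC=5 idx=1 pred=T actual=N -> ctr[1]=2
Ev 7: PC=5 idx=1 pred=T actual=T -> ctr[1]=3

Answer: 2 3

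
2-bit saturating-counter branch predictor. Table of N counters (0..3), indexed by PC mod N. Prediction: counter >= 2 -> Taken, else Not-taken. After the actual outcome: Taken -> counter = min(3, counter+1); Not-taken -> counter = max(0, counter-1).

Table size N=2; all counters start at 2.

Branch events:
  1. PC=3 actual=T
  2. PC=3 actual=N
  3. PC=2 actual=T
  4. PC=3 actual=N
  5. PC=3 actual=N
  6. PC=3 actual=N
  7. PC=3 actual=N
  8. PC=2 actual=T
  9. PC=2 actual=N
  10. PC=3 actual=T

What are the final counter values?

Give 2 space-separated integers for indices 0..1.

Answer: 2 1

Derivation:
Ev 1: PC=3 idx=1 pred=T actual=T -> ctr[1]=3
Ev 2: PC=3 idx=1 pred=T actual=N -> ctr[1]=2
Ev 3: PC=2 idx=0 pred=T actual=T -> ctr[0]=3
Ev 4: PC=3 idx=1 pred=T actual=N -> ctr[1]=1
Ev 5: PC=3 idx=1 pred=N actual=N -> ctr[1]=0
Ev 6: PC=3 idx=1 pred=N actual=N -> ctr[1]=0
Ev 7: PC=3 idx=1 pred=N actual=N -> ctr[1]=0
Ev 8: PC=2 idx=0 pred=T actual=T -> ctr[0]=3
Ev 9: PC=2 idx=0 pred=T actual=N -> ctr[0]=2
Ev 10: PC=3 idx=1 pred=N actual=T -> ctr[1]=1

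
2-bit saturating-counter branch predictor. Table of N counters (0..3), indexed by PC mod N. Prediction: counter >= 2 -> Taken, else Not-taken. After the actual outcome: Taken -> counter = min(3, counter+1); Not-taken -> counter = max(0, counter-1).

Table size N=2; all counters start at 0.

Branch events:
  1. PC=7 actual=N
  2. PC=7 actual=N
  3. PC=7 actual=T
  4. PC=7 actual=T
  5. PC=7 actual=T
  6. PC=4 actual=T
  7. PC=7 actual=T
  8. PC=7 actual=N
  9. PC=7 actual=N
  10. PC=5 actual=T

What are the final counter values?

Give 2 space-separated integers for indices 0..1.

Answer: 1 2

Derivation:
Ev 1: PC=7 idx=1 pred=N actual=N -> ctr[1]=0
Ev 2: PC=7 idx=1 pred=N actual=N -> ctr[1]=0
Ev 3: PC=7 idx=1 pred=N actual=T -> ctr[1]=1
Ev 4: PC=7 idx=1 pred=N actual=T -> ctr[1]=2
Ev 5: PC=7 idx=1 pred=T actual=T -> ctr[1]=3
Ev 6: PC=4 idx=0 pred=N actual=T -> ctr[0]=1
Ev 7: PC=7 idx=1 pred=T actual=T -> ctr[1]=3
Ev 8: PC=7 idx=1 pred=T actual=N -> ctr[1]=2
Ev 9: PC=7 idx=1 pred=T actual=N -> ctr[1]=1
Ev 10: PC=5 idx=1 pred=N actual=T -> ctr[1]=2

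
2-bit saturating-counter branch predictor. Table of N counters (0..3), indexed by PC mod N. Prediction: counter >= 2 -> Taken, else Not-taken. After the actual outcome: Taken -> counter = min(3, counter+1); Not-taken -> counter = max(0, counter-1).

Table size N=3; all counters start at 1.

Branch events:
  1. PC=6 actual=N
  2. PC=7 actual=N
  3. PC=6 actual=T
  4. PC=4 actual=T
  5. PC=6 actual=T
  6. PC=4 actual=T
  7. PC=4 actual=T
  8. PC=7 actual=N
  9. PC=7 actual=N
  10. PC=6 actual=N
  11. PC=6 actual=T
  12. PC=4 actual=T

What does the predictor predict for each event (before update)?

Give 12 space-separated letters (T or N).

Ev 1: PC=6 idx=0 pred=N actual=N -> ctr[0]=0
Ev 2: PC=7 idx=1 pred=N actual=N -> ctr[1]=0
Ev 3: PC=6 idx=0 pred=N actual=T -> ctr[0]=1
Ev 4: PC=4 idx=1 pred=N actual=T -> ctr[1]=1
Ev 5: PC=6 idx=0 pred=N actual=T -> ctr[0]=2
Ev 6: PC=4 idx=1 pred=N actual=T -> ctr[1]=2
Ev 7: PC=4 idx=1 pred=T actual=T -> ctr[1]=3
Ev 8: PC=7 idx=1 pred=T actual=N -> ctr[1]=2
Ev 9: PC=7 idx=1 pred=T actual=N -> ctr[1]=1
Ev 10: PC=6 idx=0 pred=T actual=N -> ctr[0]=1
Ev 11: PC=6 idx=0 pred=N actual=T -> ctr[0]=2
Ev 12: PC=4 idx=1 pred=N actual=T -> ctr[1]=2

Answer: N N N N N N T T T T N N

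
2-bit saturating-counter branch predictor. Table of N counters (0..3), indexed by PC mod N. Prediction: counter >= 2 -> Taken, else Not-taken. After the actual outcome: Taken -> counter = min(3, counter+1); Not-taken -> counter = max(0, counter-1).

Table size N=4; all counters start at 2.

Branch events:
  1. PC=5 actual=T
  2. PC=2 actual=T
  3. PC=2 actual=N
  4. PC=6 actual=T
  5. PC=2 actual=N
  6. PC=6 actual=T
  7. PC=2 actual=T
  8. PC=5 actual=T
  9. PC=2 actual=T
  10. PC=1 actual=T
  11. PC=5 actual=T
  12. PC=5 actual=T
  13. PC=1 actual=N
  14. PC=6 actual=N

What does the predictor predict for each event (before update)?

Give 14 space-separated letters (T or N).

Ev 1: PC=5 idx=1 pred=T actual=T -> ctr[1]=3
Ev 2: PC=2 idx=2 pred=T actual=T -> ctr[2]=3
Ev 3: PC=2 idx=2 pred=T actual=N -> ctr[2]=2
Ev 4: PC=6 idx=2 pred=T actual=T -> ctr[2]=3
Ev 5: PC=2 idx=2 pred=T actual=N -> ctr[2]=2
Ev 6: PC=6 idx=2 pred=T actual=T -> ctr[2]=3
Ev 7: PC=2 idx=2 pred=T actual=T -> ctr[2]=3
Ev 8: PC=5 idx=1 pred=T actual=T -> ctr[1]=3
Ev 9: PC=2 idx=2 pred=T actual=T -> ctr[2]=3
Ev 10: PC=1 idx=1 pred=T actual=T -> ctr[1]=3
Ev 11: PC=5 idx=1 pred=T actual=T -> ctr[1]=3
Ev 12: PC=5 idx=1 pred=T actual=T -> ctr[1]=3
Ev 13: PC=1 idx=1 pred=T actual=N -> ctr[1]=2
Ev 14: PC=6 idx=2 pred=T actual=N -> ctr[2]=2

Answer: T T T T T T T T T T T T T T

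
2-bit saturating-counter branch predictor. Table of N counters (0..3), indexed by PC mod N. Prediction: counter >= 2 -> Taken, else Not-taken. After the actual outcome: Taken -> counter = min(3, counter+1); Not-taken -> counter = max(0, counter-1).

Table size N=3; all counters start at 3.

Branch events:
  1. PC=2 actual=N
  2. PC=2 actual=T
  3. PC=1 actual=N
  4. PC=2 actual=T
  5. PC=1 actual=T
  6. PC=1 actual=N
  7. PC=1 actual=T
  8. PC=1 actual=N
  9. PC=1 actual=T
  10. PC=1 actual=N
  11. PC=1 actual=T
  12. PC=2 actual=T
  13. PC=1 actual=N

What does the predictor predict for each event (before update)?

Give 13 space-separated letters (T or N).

Answer: T T T T T T T T T T T T T

Derivation:
Ev 1: PC=2 idx=2 pred=T actual=N -> ctr[2]=2
Ev 2: PC=2 idx=2 pred=T actual=T -> ctr[2]=3
Ev 3: PC=1 idx=1 pred=T actual=N -> ctr[1]=2
Ev 4: PC=2 idx=2 pred=T actual=T -> ctr[2]=3
Ev 5: PC=1 idx=1 pred=T actual=T -> ctr[1]=3
Ev 6: PC=1 idx=1 pred=T actual=N -> ctr[1]=2
Ev 7: PC=1 idx=1 pred=T actual=T -> ctr[1]=3
Ev 8: PC=1 idx=1 pred=T actual=N -> ctr[1]=2
Ev 9: PC=1 idx=1 pred=T actual=T -> ctr[1]=3
Ev 10: PC=1 idx=1 pred=T actual=N -> ctr[1]=2
Ev 11: PC=1 idx=1 pred=T actual=T -> ctr[1]=3
Ev 12: PC=2 idx=2 pred=T actual=T -> ctr[2]=3
Ev 13: PC=1 idx=1 pred=T actual=N -> ctr[1]=2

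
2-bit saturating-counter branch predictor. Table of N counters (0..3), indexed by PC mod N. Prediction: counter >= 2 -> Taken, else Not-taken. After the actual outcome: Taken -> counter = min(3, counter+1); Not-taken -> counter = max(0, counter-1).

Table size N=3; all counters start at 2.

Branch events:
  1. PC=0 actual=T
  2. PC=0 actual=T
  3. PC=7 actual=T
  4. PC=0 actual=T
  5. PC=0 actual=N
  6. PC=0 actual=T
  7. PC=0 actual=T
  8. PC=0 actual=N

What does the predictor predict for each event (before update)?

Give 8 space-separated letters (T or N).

Ev 1: PC=0 idx=0 pred=T actual=T -> ctr[0]=3
Ev 2: PC=0 idx=0 pred=T actual=T -> ctr[0]=3
Ev 3: PC=7 idx=1 pred=T actual=T -> ctr[1]=3
Ev 4: PC=0 idx=0 pred=T actual=T -> ctr[0]=3
Ev 5: PC=0 idx=0 pred=T actual=N -> ctr[0]=2
Ev 6: PC=0 idx=0 pred=T actual=T -> ctr[0]=3
Ev 7: PC=0 idx=0 pred=T actual=T -> ctr[0]=3
Ev 8: PC=0 idx=0 pred=T actual=N -> ctr[0]=2

Answer: T T T T T T T T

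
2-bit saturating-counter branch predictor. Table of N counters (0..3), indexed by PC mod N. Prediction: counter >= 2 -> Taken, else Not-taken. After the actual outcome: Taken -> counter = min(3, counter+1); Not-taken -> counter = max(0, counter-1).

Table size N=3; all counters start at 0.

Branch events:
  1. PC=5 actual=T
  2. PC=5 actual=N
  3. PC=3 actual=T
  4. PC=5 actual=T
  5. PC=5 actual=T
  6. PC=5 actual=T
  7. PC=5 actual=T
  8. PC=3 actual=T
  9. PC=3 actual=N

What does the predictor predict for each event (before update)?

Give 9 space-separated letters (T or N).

Ev 1: PC=5 idx=2 pred=N actual=T -> ctr[2]=1
Ev 2: PC=5 idx=2 pred=N actual=N -> ctr[2]=0
Ev 3: PC=3 idx=0 pred=N actual=T -> ctr[0]=1
Ev 4: PC=5 idx=2 pred=N actual=T -> ctr[2]=1
Ev 5: PC=5 idx=2 pred=N actual=T -> ctr[2]=2
Ev 6: PC=5 idx=2 pred=T actual=T -> ctr[2]=3
Ev 7: PC=5 idx=2 pred=T actual=T -> ctr[2]=3
Ev 8: PC=3 idx=0 pred=N actual=T -> ctr[0]=2
Ev 9: PC=3 idx=0 pred=T actual=N -> ctr[0]=1

Answer: N N N N N T T N T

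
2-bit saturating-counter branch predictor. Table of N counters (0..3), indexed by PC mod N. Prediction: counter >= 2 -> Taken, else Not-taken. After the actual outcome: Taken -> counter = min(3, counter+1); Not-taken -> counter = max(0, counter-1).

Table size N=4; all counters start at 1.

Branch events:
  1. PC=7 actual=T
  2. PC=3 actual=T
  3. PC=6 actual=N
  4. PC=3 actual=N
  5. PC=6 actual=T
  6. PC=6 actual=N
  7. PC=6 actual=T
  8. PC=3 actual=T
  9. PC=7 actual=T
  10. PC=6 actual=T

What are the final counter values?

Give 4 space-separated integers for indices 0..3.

Ev 1: PC=7 idx=3 pred=N actual=T -> ctr[3]=2
Ev 2: PC=3 idx=3 pred=T actual=T -> ctr[3]=3
Ev 3: PC=6 idx=2 pred=N actual=N -> ctr[2]=0
Ev 4: PC=3 idx=3 pred=T actual=N -> ctr[3]=2
Ev 5: PC=6 idx=2 pred=N actual=T -> ctr[2]=1
Ev 6: PC=6 idx=2 pred=N actual=N -> ctr[2]=0
Ev 7: PC=6 idx=2 pred=N actual=T -> ctr[2]=1
Ev 8: PC=3 idx=3 pred=T actual=T -> ctr[3]=3
Ev 9: PC=7 idx=3 pred=T actual=T -> ctr[3]=3
Ev 10: PC=6 idx=2 pred=N actual=T -> ctr[2]=2

Answer: 1 1 2 3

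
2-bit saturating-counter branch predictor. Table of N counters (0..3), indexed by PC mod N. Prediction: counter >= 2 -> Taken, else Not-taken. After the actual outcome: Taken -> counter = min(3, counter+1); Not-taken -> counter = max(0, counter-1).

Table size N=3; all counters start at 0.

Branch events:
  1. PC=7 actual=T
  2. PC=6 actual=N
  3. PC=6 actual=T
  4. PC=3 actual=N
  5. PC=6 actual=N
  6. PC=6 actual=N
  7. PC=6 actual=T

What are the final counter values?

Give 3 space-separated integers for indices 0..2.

Answer: 1 1 0

Derivation:
Ev 1: PC=7 idx=1 pred=N actual=T -> ctr[1]=1
Ev 2: PC=6 idx=0 pred=N actual=N -> ctr[0]=0
Ev 3: PC=6 idx=0 pred=N actual=T -> ctr[0]=1
Ev 4: PC=3 idx=0 pred=N actual=N -> ctr[0]=0
Ev 5: PC=6 idx=0 pred=N actual=N -> ctr[0]=0
Ev 6: PC=6 idx=0 pred=N actual=N -> ctr[0]=0
Ev 7: PC=6 idx=0 pred=N actual=T -> ctr[0]=1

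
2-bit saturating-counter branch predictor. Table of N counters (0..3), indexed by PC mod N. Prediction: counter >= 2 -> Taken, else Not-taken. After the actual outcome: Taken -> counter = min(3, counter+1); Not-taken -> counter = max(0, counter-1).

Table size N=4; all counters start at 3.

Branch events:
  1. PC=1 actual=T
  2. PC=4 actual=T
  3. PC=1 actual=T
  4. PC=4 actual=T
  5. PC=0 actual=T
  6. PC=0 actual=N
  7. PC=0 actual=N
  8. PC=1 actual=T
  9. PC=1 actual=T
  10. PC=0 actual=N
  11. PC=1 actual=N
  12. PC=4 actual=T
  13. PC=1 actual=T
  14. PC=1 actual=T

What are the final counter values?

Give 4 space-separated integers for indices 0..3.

Ev 1: PC=1 idx=1 pred=T actual=T -> ctr[1]=3
Ev 2: PC=4 idx=0 pred=T actual=T -> ctr[0]=3
Ev 3: PC=1 idx=1 pred=T actual=T -> ctr[1]=3
Ev 4: PC=4 idx=0 pred=T actual=T -> ctr[0]=3
Ev 5: PC=0 idx=0 pred=T actual=T -> ctr[0]=3
Ev 6: PC=0 idx=0 pred=T actual=N -> ctr[0]=2
Ev 7: PC=0 idx=0 pred=T actual=N -> ctr[0]=1
Ev 8: PC=1 idx=1 pred=T actual=T -> ctr[1]=3
Ev 9: PC=1 idx=1 pred=T actual=T -> ctr[1]=3
Ev 10: PC=0 idx=0 pred=N actual=N -> ctr[0]=0
Ev 11: PC=1 idx=1 pred=T actual=N -> ctr[1]=2
Ev 12: PC=4 idx=0 pred=N actual=T -> ctr[0]=1
Ev 13: PC=1 idx=1 pred=T actual=T -> ctr[1]=3
Ev 14: PC=1 idx=1 pred=T actual=T -> ctr[1]=3

Answer: 1 3 3 3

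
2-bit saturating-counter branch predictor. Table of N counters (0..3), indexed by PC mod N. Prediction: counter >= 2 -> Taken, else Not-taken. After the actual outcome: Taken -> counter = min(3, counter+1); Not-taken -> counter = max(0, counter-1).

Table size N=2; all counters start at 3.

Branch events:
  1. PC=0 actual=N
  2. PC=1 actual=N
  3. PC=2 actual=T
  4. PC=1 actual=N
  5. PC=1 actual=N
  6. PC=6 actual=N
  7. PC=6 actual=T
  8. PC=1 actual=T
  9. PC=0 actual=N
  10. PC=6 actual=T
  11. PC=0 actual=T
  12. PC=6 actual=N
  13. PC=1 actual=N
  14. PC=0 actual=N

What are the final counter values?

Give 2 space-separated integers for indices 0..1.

Ev 1: PC=0 idx=0 pred=T actual=N -> ctr[0]=2
Ev 2: PC=1 idx=1 pred=T actual=N -> ctr[1]=2
Ev 3: PC=2 idx=0 pred=T actual=T -> ctr[0]=3
Ev 4: PC=1 idx=1 pred=T actual=N -> ctr[1]=1
Ev 5: PC=1 idx=1 pred=N actual=N -> ctr[1]=0
Ev 6: PC=6 idx=0 pred=T actual=N -> ctr[0]=2
Ev 7: PC=6 idx=0 pred=T actual=T -> ctr[0]=3
Ev 8: PC=1 idx=1 pred=N actual=T -> ctr[1]=1
Ev 9: PC=0 idx=0 pred=T actual=N -> ctr[0]=2
Ev 10: PC=6 idx=0 pred=T actual=T -> ctr[0]=3
Ev 11: PC=0 idx=0 pred=T actual=T -> ctr[0]=3
Ev 12: PC=6 idx=0 pred=T actual=N -> ctr[0]=2
Ev 13: PC=1 idx=1 pred=N actual=N -> ctr[1]=0
Ev 14: PC=0 idx=0 pred=T actual=N -> ctr[0]=1

Answer: 1 0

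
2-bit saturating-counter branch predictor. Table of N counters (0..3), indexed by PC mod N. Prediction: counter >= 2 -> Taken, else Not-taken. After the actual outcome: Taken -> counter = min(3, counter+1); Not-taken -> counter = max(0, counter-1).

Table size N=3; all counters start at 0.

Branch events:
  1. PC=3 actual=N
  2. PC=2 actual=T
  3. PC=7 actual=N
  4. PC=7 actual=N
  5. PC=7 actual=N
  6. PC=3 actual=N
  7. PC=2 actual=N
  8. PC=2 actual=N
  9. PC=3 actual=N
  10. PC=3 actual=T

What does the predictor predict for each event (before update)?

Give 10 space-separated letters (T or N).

Ev 1: PC=3 idx=0 pred=N actual=N -> ctr[0]=0
Ev 2: PC=2 idx=2 pred=N actual=T -> ctr[2]=1
Ev 3: PC=7 idx=1 pred=N actual=N -> ctr[1]=0
Ev 4: PC=7 idx=1 pred=N actual=N -> ctr[1]=0
Ev 5: PC=7 idx=1 pred=N actual=N -> ctr[1]=0
Ev 6: PC=3 idx=0 pred=N actual=N -> ctr[0]=0
Ev 7: PC=2 idx=2 pred=N actual=N -> ctr[2]=0
Ev 8: PC=2 idx=2 pred=N actual=N -> ctr[2]=0
Ev 9: PC=3 idx=0 pred=N actual=N -> ctr[0]=0
Ev 10: PC=3 idx=0 pred=N actual=T -> ctr[0]=1

Answer: N N N N N N N N N N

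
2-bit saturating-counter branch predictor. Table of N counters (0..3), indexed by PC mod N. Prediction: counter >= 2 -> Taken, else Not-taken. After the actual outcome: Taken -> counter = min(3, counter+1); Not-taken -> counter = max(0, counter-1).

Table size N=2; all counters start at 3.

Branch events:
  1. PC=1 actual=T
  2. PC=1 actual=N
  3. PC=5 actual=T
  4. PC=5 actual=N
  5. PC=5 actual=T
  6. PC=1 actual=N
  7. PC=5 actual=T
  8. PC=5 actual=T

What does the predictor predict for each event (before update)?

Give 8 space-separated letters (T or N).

Ev 1: PC=1 idx=1 pred=T actual=T -> ctr[1]=3
Ev 2: PC=1 idx=1 pred=T actual=N -> ctr[1]=2
Ev 3: PC=5 idx=1 pred=T actual=T -> ctr[1]=3
Ev 4: PC=5 idx=1 pred=T actual=N -> ctr[1]=2
Ev 5: PC=5 idx=1 pred=T actual=T -> ctr[1]=3
Ev 6: PC=1 idx=1 pred=T actual=N -> ctr[1]=2
Ev 7: PC=5 idx=1 pred=T actual=T -> ctr[1]=3
Ev 8: PC=5 idx=1 pred=T actual=T -> ctr[1]=3

Answer: T T T T T T T T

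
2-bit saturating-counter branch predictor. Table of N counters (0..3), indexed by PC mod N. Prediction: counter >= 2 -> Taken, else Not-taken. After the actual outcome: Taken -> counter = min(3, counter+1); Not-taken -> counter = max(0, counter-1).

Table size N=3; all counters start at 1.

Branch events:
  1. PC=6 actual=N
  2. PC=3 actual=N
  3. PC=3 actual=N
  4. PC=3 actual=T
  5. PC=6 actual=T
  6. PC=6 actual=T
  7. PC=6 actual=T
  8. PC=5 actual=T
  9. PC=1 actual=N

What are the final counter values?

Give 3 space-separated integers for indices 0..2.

Answer: 3 0 2

Derivation:
Ev 1: PC=6 idx=0 pred=N actual=N -> ctr[0]=0
Ev 2: PC=3 idx=0 pred=N actual=N -> ctr[0]=0
Ev 3: PC=3 idx=0 pred=N actual=N -> ctr[0]=0
Ev 4: PC=3 idx=0 pred=N actual=T -> ctr[0]=1
Ev 5: PC=6 idx=0 pred=N actual=T -> ctr[0]=2
Ev 6: PC=6 idx=0 pred=T actual=T -> ctr[0]=3
Ev 7: PC=6 idx=0 pred=T actual=T -> ctr[0]=3
Ev 8: PC=5 idx=2 pred=N actual=T -> ctr[2]=2
Ev 9: PC=1 idx=1 pred=N actual=N -> ctr[1]=0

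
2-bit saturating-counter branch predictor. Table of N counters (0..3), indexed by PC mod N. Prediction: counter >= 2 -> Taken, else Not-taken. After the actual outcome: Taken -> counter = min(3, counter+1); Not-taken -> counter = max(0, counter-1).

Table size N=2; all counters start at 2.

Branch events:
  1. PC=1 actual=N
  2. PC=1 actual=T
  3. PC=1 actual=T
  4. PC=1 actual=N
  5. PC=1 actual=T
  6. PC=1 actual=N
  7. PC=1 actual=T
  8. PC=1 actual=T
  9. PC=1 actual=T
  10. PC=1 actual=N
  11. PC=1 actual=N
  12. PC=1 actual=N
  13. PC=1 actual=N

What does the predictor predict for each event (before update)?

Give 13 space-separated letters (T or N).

Ev 1: PC=1 idx=1 pred=T actual=N -> ctr[1]=1
Ev 2: PC=1 idx=1 pred=N actual=T -> ctr[1]=2
Ev 3: PC=1 idx=1 pred=T actual=T -> ctr[1]=3
Ev 4: PC=1 idx=1 pred=T actual=N -> ctr[1]=2
Ev 5: PC=1 idx=1 pred=T actual=T -> ctr[1]=3
Ev 6: PC=1 idx=1 pred=T actual=N -> ctr[1]=2
Ev 7: PC=1 idx=1 pred=T actual=T -> ctr[1]=3
Ev 8: PC=1 idx=1 pred=T actual=T -> ctr[1]=3
Ev 9: PC=1 idx=1 pred=T actual=T -> ctr[1]=3
Ev 10: PC=1 idx=1 pred=T actual=N -> ctr[1]=2
Ev 11: PC=1 idx=1 pred=T actual=N -> ctr[1]=1
Ev 12: PC=1 idx=1 pred=N actual=N -> ctr[1]=0
Ev 13: PC=1 idx=1 pred=N actual=N -> ctr[1]=0

Answer: T N T T T T T T T T T N N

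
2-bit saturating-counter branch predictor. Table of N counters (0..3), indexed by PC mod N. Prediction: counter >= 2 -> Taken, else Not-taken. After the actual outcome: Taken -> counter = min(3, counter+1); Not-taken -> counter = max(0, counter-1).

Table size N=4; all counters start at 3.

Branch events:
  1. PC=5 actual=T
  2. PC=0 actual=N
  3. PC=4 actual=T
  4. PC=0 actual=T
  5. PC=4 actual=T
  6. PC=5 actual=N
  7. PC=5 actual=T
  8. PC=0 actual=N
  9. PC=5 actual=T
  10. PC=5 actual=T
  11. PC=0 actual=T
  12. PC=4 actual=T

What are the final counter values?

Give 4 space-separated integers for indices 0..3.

Ev 1: PC=5 idx=1 pred=T actual=T -> ctr[1]=3
Ev 2: PC=0 idx=0 pred=T actual=N -> ctr[0]=2
Ev 3: PC=4 idx=0 pred=T actual=T -> ctr[0]=3
Ev 4: PC=0 idx=0 pred=T actual=T -> ctr[0]=3
Ev 5: PC=4 idx=0 pred=T actual=T -> ctr[0]=3
Ev 6: PC=5 idx=1 pred=T actual=N -> ctr[1]=2
Ev 7: PC=5 idx=1 pred=T actual=T -> ctr[1]=3
Ev 8: PC=0 idx=0 pred=T actual=N -> ctr[0]=2
Ev 9: PC=5 idx=1 pred=T actual=T -> ctr[1]=3
Ev 10: PC=5 idx=1 pred=T actual=T -> ctr[1]=3
Ev 11: PC=0 idx=0 pred=T actual=T -> ctr[0]=3
Ev 12: PC=4 idx=0 pred=T actual=T -> ctr[0]=3

Answer: 3 3 3 3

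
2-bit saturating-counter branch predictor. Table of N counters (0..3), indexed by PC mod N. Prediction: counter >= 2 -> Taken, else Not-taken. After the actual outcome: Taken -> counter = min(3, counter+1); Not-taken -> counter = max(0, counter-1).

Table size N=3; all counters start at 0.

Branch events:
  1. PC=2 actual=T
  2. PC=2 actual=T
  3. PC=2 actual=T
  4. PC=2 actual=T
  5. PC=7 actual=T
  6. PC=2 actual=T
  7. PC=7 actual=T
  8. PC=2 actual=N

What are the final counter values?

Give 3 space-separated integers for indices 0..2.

Ev 1: PC=2 idx=2 pred=N actual=T -> ctr[2]=1
Ev 2: PC=2 idx=2 pred=N actual=T -> ctr[2]=2
Ev 3: PC=2 idx=2 pred=T actual=T -> ctr[2]=3
Ev 4: PC=2 idx=2 pred=T actual=T -> ctr[2]=3
Ev 5: PC=7 idx=1 pred=N actual=T -> ctr[1]=1
Ev 6: PC=2 idx=2 pred=T actual=T -> ctr[2]=3
Ev 7: PC=7 idx=1 pred=N actual=T -> ctr[1]=2
Ev 8: PC=2 idx=2 pred=T actual=N -> ctr[2]=2

Answer: 0 2 2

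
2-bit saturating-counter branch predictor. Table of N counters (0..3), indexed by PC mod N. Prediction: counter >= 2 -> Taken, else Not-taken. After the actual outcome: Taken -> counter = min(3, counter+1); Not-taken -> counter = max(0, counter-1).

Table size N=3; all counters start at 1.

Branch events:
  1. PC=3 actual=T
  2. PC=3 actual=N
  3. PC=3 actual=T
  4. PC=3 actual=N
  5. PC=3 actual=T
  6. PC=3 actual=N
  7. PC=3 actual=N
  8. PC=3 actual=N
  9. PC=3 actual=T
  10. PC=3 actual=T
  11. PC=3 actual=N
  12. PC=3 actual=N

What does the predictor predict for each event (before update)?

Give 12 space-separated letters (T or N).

Ev 1: PC=3 idx=0 pred=N actual=T -> ctr[0]=2
Ev 2: PC=3 idx=0 pred=T actual=N -> ctr[0]=1
Ev 3: PC=3 idx=0 pred=N actual=T -> ctr[0]=2
Ev 4: PC=3 idx=0 pred=T actual=N -> ctr[0]=1
Ev 5: PC=3 idx=0 pred=N actual=T -> ctr[0]=2
Ev 6: PC=3 idx=0 pred=T actual=N -> ctr[0]=1
Ev 7: PC=3 idx=0 pred=N actual=N -> ctr[0]=0
Ev 8: PC=3 idx=0 pred=N actual=N -> ctr[0]=0
Ev 9: PC=3 idx=0 pred=N actual=T -> ctr[0]=1
Ev 10: PC=3 idx=0 pred=N actual=T -> ctr[0]=2
Ev 11: PC=3 idx=0 pred=T actual=N -> ctr[0]=1
Ev 12: PC=3 idx=0 pred=N actual=N -> ctr[0]=0

Answer: N T N T N T N N N N T N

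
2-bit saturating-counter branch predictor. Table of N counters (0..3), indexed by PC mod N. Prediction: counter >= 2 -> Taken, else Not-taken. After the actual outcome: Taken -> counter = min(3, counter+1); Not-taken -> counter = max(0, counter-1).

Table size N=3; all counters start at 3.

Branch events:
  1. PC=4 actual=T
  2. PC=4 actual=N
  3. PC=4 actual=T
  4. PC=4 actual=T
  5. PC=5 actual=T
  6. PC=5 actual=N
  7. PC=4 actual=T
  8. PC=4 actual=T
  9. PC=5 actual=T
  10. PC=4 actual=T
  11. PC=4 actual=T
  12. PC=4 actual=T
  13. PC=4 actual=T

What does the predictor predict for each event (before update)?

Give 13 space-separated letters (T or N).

Answer: T T T T T T T T T T T T T

Derivation:
Ev 1: PC=4 idx=1 pred=T actual=T -> ctr[1]=3
Ev 2: PC=4 idx=1 pred=T actual=N -> ctr[1]=2
Ev 3: PC=4 idx=1 pred=T actual=T -> ctr[1]=3
Ev 4: PC=4 idx=1 pred=T actual=T -> ctr[1]=3
Ev 5: PC=5 idx=2 pred=T actual=T -> ctr[2]=3
Ev 6: PC=5 idx=2 pred=T actual=N -> ctr[2]=2
Ev 7: PC=4 idx=1 pred=T actual=T -> ctr[1]=3
Ev 8: PC=4 idx=1 pred=T actual=T -> ctr[1]=3
Ev 9: PC=5 idx=2 pred=T actual=T -> ctr[2]=3
Ev 10: PC=4 idx=1 pred=T actual=T -> ctr[1]=3
Ev 11: PC=4 idx=1 pred=T actual=T -> ctr[1]=3
Ev 12: PC=4 idx=1 pred=T actual=T -> ctr[1]=3
Ev 13: PC=4 idx=1 pred=T actual=T -> ctr[1]=3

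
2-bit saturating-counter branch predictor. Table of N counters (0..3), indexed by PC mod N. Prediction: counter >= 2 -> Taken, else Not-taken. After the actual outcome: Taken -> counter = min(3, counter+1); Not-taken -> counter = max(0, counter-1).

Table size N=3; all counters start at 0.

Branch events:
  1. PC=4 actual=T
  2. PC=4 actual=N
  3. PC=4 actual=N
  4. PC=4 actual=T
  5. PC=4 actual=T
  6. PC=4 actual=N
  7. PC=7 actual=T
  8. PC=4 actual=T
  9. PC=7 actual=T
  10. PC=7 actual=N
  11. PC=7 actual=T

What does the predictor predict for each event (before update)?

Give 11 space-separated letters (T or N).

Ev 1: PC=4 idx=1 pred=N actual=T -> ctr[1]=1
Ev 2: PC=4 idx=1 pred=N actual=N -> ctr[1]=0
Ev 3: PC=4 idx=1 pred=N actual=N -> ctr[1]=0
Ev 4: PC=4 idx=1 pred=N actual=T -> ctr[1]=1
Ev 5: PC=4 idx=1 pred=N actual=T -> ctr[1]=2
Ev 6: PC=4 idx=1 pred=T actual=N -> ctr[1]=1
Ev 7: PC=7 idx=1 pred=N actual=T -> ctr[1]=2
Ev 8: PC=4 idx=1 pred=T actual=T -> ctr[1]=3
Ev 9: PC=7 idx=1 pred=T actual=T -> ctr[1]=3
Ev 10: PC=7 idx=1 pred=T actual=N -> ctr[1]=2
Ev 11: PC=7 idx=1 pred=T actual=T -> ctr[1]=3

Answer: N N N N N T N T T T T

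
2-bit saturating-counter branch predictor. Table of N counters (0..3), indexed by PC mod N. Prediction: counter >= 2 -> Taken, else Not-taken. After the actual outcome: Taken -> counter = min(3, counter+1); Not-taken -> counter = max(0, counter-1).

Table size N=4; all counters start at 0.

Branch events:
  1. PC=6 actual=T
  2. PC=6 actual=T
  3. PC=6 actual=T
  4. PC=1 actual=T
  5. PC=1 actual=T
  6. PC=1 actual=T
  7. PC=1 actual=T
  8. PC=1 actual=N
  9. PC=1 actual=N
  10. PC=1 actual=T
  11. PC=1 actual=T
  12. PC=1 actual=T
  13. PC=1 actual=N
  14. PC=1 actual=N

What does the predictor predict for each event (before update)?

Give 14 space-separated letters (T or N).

Answer: N N T N N T T T T N T T T T

Derivation:
Ev 1: PC=6 idx=2 pred=N actual=T -> ctr[2]=1
Ev 2: PC=6 idx=2 pred=N actual=T -> ctr[2]=2
Ev 3: PC=6 idx=2 pred=T actual=T -> ctr[2]=3
Ev 4: PC=1 idx=1 pred=N actual=T -> ctr[1]=1
Ev 5: PC=1 idx=1 pred=N actual=T -> ctr[1]=2
Ev 6: PC=1 idx=1 pred=T actual=T -> ctr[1]=3
Ev 7: PC=1 idx=1 pred=T actual=T -> ctr[1]=3
Ev 8: PC=1 idx=1 pred=T actual=N -> ctr[1]=2
Ev 9: PC=1 idx=1 pred=T actual=N -> ctr[1]=1
Ev 10: PC=1 idx=1 pred=N actual=T -> ctr[1]=2
Ev 11: PC=1 idx=1 pred=T actual=T -> ctr[1]=3
Ev 12: PC=1 idx=1 pred=T actual=T -> ctr[1]=3
Ev 13: PC=1 idx=1 pred=T actual=N -> ctr[1]=2
Ev 14: PC=1 idx=1 pred=T actual=N -> ctr[1]=1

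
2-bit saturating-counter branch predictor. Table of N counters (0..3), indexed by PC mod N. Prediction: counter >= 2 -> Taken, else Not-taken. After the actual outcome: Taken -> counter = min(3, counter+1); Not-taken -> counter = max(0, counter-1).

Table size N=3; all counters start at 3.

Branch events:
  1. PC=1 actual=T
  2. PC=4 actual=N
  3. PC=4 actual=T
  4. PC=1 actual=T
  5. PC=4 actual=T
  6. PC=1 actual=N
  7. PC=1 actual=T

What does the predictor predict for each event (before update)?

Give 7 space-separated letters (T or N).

Answer: T T T T T T T

Derivation:
Ev 1: PC=1 idx=1 pred=T actual=T -> ctr[1]=3
Ev 2: PC=4 idx=1 pred=T actual=N -> ctr[1]=2
Ev 3: PC=4 idx=1 pred=T actual=T -> ctr[1]=3
Ev 4: PC=1 idx=1 pred=T actual=T -> ctr[1]=3
Ev 5: PC=4 idx=1 pred=T actual=T -> ctr[1]=3
Ev 6: PC=1 idx=1 pred=T actual=N -> ctr[1]=2
Ev 7: PC=1 idx=1 pred=T actual=T -> ctr[1]=3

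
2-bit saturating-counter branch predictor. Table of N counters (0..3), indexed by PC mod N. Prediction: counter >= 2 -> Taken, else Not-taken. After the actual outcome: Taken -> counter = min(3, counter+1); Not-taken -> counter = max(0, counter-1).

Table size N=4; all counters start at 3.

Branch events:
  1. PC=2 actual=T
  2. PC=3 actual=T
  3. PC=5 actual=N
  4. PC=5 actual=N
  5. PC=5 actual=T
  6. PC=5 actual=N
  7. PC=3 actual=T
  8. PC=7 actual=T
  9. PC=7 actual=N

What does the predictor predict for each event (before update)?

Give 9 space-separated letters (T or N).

Answer: T T T T N T T T T

Derivation:
Ev 1: PC=2 idx=2 pred=T actual=T -> ctr[2]=3
Ev 2: PC=3 idx=3 pred=T actual=T -> ctr[3]=3
Ev 3: PC=5 idx=1 pred=T actual=N -> ctr[1]=2
Ev 4: PC=5 idx=1 pred=T actual=N -> ctr[1]=1
Ev 5: PC=5 idx=1 pred=N actual=T -> ctr[1]=2
Ev 6: PC=5 idx=1 pred=T actual=N -> ctr[1]=1
Ev 7: PC=3 idx=3 pred=T actual=T -> ctr[3]=3
Ev 8: PC=7 idx=3 pred=T actual=T -> ctr[3]=3
Ev 9: PC=7 idx=3 pred=T actual=N -> ctr[3]=2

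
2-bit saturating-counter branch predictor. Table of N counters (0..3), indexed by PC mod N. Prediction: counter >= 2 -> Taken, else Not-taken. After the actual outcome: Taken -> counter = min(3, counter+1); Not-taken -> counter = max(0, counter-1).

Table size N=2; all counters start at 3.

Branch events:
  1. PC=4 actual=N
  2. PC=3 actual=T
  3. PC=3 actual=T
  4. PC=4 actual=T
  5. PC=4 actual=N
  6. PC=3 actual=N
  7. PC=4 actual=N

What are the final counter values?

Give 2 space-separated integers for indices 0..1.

Ev 1: PC=4 idx=0 pred=T actual=N -> ctr[0]=2
Ev 2: PC=3 idx=1 pred=T actual=T -> ctr[1]=3
Ev 3: PC=3 idx=1 pred=T actual=T -> ctr[1]=3
Ev 4: PC=4 idx=0 pred=T actual=T -> ctr[0]=3
Ev 5: PC=4 idx=0 pred=T actual=N -> ctr[0]=2
Ev 6: PC=3 idx=1 pred=T actual=N -> ctr[1]=2
Ev 7: PC=4 idx=0 pred=T actual=N -> ctr[0]=1

Answer: 1 2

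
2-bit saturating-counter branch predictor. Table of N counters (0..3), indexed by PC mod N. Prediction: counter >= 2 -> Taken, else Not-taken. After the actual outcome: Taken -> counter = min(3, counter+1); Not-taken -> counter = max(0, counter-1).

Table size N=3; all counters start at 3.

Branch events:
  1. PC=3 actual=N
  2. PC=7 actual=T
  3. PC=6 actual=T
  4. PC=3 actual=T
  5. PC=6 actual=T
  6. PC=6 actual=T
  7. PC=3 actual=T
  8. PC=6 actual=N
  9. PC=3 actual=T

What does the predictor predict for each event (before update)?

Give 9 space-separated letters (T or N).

Answer: T T T T T T T T T

Derivation:
Ev 1: PC=3 idx=0 pred=T actual=N -> ctr[0]=2
Ev 2: PC=7 idx=1 pred=T actual=T -> ctr[1]=3
Ev 3: PC=6 idx=0 pred=T actual=T -> ctr[0]=3
Ev 4: PC=3 idx=0 pred=T actual=T -> ctr[0]=3
Ev 5: PC=6 idx=0 pred=T actual=T -> ctr[0]=3
Ev 6: PC=6 idx=0 pred=T actual=T -> ctr[0]=3
Ev 7: PC=3 idx=0 pred=T actual=T -> ctr[0]=3
Ev 8: PC=6 idx=0 pred=T actual=N -> ctr[0]=2
Ev 9: PC=3 idx=0 pred=T actual=T -> ctr[0]=3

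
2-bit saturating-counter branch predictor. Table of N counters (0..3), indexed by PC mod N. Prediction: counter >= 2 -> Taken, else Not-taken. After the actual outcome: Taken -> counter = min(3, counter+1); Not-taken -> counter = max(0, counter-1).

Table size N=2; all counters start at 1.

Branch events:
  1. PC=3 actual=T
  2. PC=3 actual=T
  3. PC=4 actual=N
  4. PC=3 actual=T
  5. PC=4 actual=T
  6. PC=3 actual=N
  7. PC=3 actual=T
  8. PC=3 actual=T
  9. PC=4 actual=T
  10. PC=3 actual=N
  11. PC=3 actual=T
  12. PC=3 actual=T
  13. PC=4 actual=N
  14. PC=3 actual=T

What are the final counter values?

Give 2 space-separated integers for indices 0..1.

Answer: 1 3

Derivation:
Ev 1: PC=3 idx=1 pred=N actual=T -> ctr[1]=2
Ev 2: PC=3 idx=1 pred=T actual=T -> ctr[1]=3
Ev 3: PC=4 idx=0 pred=N actual=N -> ctr[0]=0
Ev 4: PC=3 idx=1 pred=T actual=T -> ctr[1]=3
Ev 5: PC=4 idx=0 pred=N actual=T -> ctr[0]=1
Ev 6: PC=3 idx=1 pred=T actual=N -> ctr[1]=2
Ev 7: PC=3 idx=1 pred=T actual=T -> ctr[1]=3
Ev 8: PC=3 idx=1 pred=T actual=T -> ctr[1]=3
Ev 9: PC=4 idx=0 pred=N actual=T -> ctr[0]=2
Ev 10: PC=3 idx=1 pred=T actual=N -> ctr[1]=2
Ev 11: PC=3 idx=1 pred=T actual=T -> ctr[1]=3
Ev 12: PC=3 idx=1 pred=T actual=T -> ctr[1]=3
Ev 13: PC=4 idx=0 pred=T actual=N -> ctr[0]=1
Ev 14: PC=3 idx=1 pred=T actual=T -> ctr[1]=3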